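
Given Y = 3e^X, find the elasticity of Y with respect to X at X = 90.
Elasticity = 90

Elasticity = (dY/dX) · (X/Y)

dY/dX = 3·e^X
At X = 90: dY/dX = 3·e^90, Y = 3·e^90

Elasticity = (3·e^90) · (90 / (3·e^90)) = 90

Interpretation: for a small percentage change in X, the percentage change in Y is approximately 90.00 times as large.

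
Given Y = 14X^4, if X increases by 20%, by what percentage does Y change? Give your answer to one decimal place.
107.4%

For Y = 14X^4:
If X → X(1 + 0.2)
Then Y → Y · (1 + 0.2)^4
     = Y · 2.0736

Percentage change = ((1 + 0.2)^4 − 1) × 100% ≈ 107.4%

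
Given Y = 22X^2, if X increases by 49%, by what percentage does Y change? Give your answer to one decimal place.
122.0%

For Y = 22X^2:
If X → X(1 + 0.49)
Then Y → Y · (1 + 0.49)^2
     = Y · 2.2201

Percentage change = ((1 + 0.49)^2 − 1) × 100% ≈ 122.0%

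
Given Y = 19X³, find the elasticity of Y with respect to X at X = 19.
Elasticity = 3

Elasticity = (dY/dX) · (X/Y)

dY/dX = 57·X²
At X = 19: dY/dX = 20577, Y = 130321

Elasticity = 20577 · (19 / 130321) = 3

Interpretation: for a small percentage change in X, the percentage change in Y is approximately 3.00 times as large.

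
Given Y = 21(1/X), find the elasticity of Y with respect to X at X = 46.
Elasticity = -1

Elasticity = (dY/dX) · (X/Y)

dY/dX = -21/X²
At X = 46: dY/dX = -21/2116, Y = 21/46

Elasticity = (-21/2116) · (46 / (21/46)) = -1

Interpretation: for a small percentage change in X, the percentage change in Y is approximately -1.00 times as large.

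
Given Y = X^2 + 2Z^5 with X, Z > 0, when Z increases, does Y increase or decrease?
Y increases

Taking the partial derivative:
∂Y/∂Z = 10Z^4

∂Y/∂Z = 10Z^4 > 0 (assuming positive values)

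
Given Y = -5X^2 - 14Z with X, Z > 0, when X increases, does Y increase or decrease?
Y decreases

Taking the partial derivative:
∂Y/∂X = -10X

∂Y/∂X = -10X < 0 (assuming positive values)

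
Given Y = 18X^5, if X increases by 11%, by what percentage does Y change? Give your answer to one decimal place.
68.5%

For Y = 18X^5:
If X → X(1 + 0.11)
Then Y → Y · (1 + 0.11)^5
     ≈ Y · 1.6851

Percentage change = ((1 + 0.11)^5 − 1) × 100% ≈ 68.5%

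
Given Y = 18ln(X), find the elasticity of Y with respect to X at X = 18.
Elasticity = 1/ln(18) ≈ 0.3460

Elasticity = (dY/dX) · (X/Y)

dY/dX = 18/X
At X = 18: dY/dX = 1, Y = 18·ln(18)

Elasticity = 1 · (18 / (18·ln(18))) = 1/ln(18) ≈ 0.3460

Interpretation: for a small percentage change in X, the percentage change in Y is approximately 0.35 times as large.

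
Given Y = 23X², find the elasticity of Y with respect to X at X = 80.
Elasticity = 2

Elasticity = (dY/dX) · (X/Y)

dY/dX = 46·X
At X = 80: dY/dX = 3680, Y = 147200

Elasticity = 3680 · (80 / 147200) = 2

Interpretation: for a small percentage change in X, the percentage change in Y is approximately 2.00 times as large.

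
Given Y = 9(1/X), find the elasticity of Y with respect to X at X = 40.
Elasticity = -1

Elasticity = (dY/dX) · (X/Y)

dY/dX = -9/X²
At X = 40: dY/dX = -9/1600, Y = 9/40

Elasticity = (-9/1600) · (40 / (9/40)) = -1

Interpretation: for a small percentage change in X, the percentage change in Y is approximately -1.00 times as large.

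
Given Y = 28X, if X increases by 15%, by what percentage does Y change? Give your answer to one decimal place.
15.0%

For Y = 28X:
If X → X(1 + 0.15)
Then Y → Y · (1 + 0.15)^1
     = Y · 1.1500

Percentage change = ((1 + 0.15)^1 − 1) × 100% = 15.0%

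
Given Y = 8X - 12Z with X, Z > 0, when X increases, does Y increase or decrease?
Y increases

Taking the partial derivative:
∂Y/∂X = 8

∂Y/∂X = 8 > 0 (assuming positive values)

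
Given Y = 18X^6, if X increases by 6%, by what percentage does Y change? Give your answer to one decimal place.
41.9%

For Y = 18X^6:
If X → X(1 + 0.06)
Then Y → Y · (1 + 0.06)^6
     ≈ Y · 1.4185

Percentage change = ((1 + 0.06)^6 − 1) × 100% ≈ 41.9%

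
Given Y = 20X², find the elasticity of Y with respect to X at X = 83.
Elasticity = 2

Elasticity = (dY/dX) · (X/Y)

dY/dX = 40·X
At X = 83: dY/dX = 3320, Y = 137780

Elasticity = 3320 · (83 / 137780) = 2

Interpretation: for a small percentage change in X, the percentage change in Y is approximately 2.00 times as large.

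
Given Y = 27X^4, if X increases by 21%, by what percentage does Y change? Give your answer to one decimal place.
114.4%

For Y = 27X^4:
If X → X(1 + 0.21)
Then Y → Y · (1 + 0.21)^4
     ≈ Y · 2.1436

Percentage change = ((1 + 0.21)^4 − 1) × 100% ≈ 114.4%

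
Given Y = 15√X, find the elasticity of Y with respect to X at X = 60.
Elasticity = 1/2

Elasticity = (dY/dX) · (X/Y)

dY/dX = 15/(2·√X)
At X = 60: dY/dX = √15/4, Y = 30·√15

Elasticity = (√15/4) · (60 / (30·√15)) = 1/2

Interpretation: for a small percentage change in X, the percentage change in Y is approximately 0.50 times as large.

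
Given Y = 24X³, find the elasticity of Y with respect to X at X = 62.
Elasticity = 3

Elasticity = (dY/dX) · (X/Y)

dY/dX = 72·X²
At X = 62: dY/dX = 276768, Y = 5719872

Elasticity = 276768 · (62 / 5719872) = 3

Interpretation: for a small percentage change in X, the percentage change in Y is approximately 3.00 times as large.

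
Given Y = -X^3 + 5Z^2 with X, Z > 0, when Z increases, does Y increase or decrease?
Y increases

Taking the partial derivative:
∂Y/∂Z = 10Z

∂Y/∂Z = 10Z > 0 (assuming positive values)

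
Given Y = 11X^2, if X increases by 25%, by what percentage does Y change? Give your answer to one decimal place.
56.3%

For Y = 11X^2:
If X → X(1 + 0.25)
Then Y → Y · (1 + 0.25)^2
     = Y · 1.5625

Percentage change = ((1 + 0.25)^2 − 1) × 100% ≈ 56.3%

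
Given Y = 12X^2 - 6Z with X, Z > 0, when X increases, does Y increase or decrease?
Y increases

Taking the partial derivative:
∂Y/∂X = 24X

∂Y/∂X = 24X > 0 (assuming positive values)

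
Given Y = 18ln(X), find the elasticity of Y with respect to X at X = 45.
Elasticity = 1/ln(45) ≈ 0.2627

Elasticity = (dY/dX) · (X/Y)

dY/dX = 18/X
At X = 45: dY/dX = 2/5, Y = 18·ln(45)

Elasticity = (2/5) · (45 / (18·ln(45))) = 1/ln(45) ≈ 0.2627

Interpretation: for a small percentage change in X, the percentage change in Y is approximately 0.26 times as large.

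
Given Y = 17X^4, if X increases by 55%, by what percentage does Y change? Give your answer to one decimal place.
477.2%

For Y = 17X^4:
If X → X(1 + 0.55)
Then Y → Y · (1 + 0.55)^4
     ≈ Y · 5.7720

Percentage change = ((1 + 0.55)^4 − 1) × 100% ≈ 477.2%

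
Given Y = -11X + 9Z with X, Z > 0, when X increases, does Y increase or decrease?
Y decreases

Taking the partial derivative:
∂Y/∂X = -11

∂Y/∂X = -11 < 0 (assuming positive values)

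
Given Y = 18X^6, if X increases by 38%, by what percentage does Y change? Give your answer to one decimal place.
590.7%

For Y = 18X^6:
If X → X(1 + 0.38)
Then Y → Y · (1 + 0.38)^6
     ≈ Y · 6.9068

Percentage change = ((1 + 0.38)^6 − 1) × 100% ≈ 590.7%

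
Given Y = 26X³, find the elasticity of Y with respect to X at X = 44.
Elasticity = 3

Elasticity = (dY/dX) · (X/Y)

dY/dX = 78·X²
At X = 44: dY/dX = 151008, Y = 2214784

Elasticity = 151008 · (44 / 2214784) = 3

Interpretation: for a small percentage change in X, the percentage change in Y is approximately 3.00 times as large.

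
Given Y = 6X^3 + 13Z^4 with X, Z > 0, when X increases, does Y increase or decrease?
Y increases

Taking the partial derivative:
∂Y/∂X = 18X^2

∂Y/∂X = 18X^2 > 0 (assuming positive values)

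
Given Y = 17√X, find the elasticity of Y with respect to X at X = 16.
Elasticity = 1/2

Elasticity = (dY/dX) · (X/Y)

dY/dX = 17/(2·√X)
At X = 16: dY/dX = 17/8, Y = 68

Elasticity = (17/8) · (16 / 68) = 1/2

Interpretation: for a small percentage change in X, the percentage change in Y is approximately 0.50 times as large.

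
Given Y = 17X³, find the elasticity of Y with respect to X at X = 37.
Elasticity = 3

Elasticity = (dY/dX) · (X/Y)

dY/dX = 51·X²
At X = 37: dY/dX = 69819, Y = 861101

Elasticity = 69819 · (37 / 861101) = 3

Interpretation: for a small percentage change in X, the percentage change in Y is approximately 3.00 times as large.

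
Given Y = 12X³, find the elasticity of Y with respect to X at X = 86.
Elasticity = 3

Elasticity = (dY/dX) · (X/Y)

dY/dX = 36·X²
At X = 86: dY/dX = 266256, Y = 7632672

Elasticity = 266256 · (86 / 7632672) = 3

Interpretation: for a small percentage change in X, the percentage change in Y is approximately 3.00 times as large.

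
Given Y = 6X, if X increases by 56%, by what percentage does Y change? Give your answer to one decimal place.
56.0%

For Y = 6X:
If X → X(1 + 0.56)
Then Y → Y · (1 + 0.56)^1
     = Y · 1.5600

Percentage change = ((1 + 0.56)^1 − 1) × 100% = 56.0%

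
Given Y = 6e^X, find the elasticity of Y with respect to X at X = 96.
Elasticity = 96

Elasticity = (dY/dX) · (X/Y)

dY/dX = 6·e^X
At X = 96: dY/dX = 6·e^96, Y = 6·e^96

Elasticity = (6·e^96) · (96 / (6·e^96)) = 96

Interpretation: for a small percentage change in X, the percentage change in Y is approximately 96.00 times as large.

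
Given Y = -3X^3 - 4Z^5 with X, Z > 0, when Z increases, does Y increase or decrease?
Y decreases

Taking the partial derivative:
∂Y/∂Z = -20Z^4

∂Y/∂Z = -20Z^4 < 0 (assuming positive values)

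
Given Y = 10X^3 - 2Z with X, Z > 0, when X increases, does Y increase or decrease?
Y increases

Taking the partial derivative:
∂Y/∂X = 30X^2

∂Y/∂X = 30X^2 > 0 (assuming positive values)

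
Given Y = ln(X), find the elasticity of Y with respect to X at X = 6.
Elasticity = 1/ln(6) ≈ 0.5581

Elasticity = (dY/dX) · (X/Y)

dY/dX = 1/X
At X = 6: dY/dX = 1/6, Y = ln(6)

Elasticity = (1/6) · (6 / (ln(6))) = 1/ln(6) ≈ 0.5581

Interpretation: for a small percentage change in X, the percentage change in Y is approximately 0.56 times as large.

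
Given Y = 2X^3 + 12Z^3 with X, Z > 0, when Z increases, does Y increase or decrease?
Y increases

Taking the partial derivative:
∂Y/∂Z = 36Z^2

∂Y/∂Z = 36Z^2 > 0 (assuming positive values)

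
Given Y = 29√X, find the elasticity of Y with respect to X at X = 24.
Elasticity = 1/2

Elasticity = (dY/dX) · (X/Y)

dY/dX = 29/(2·√X)
At X = 24: dY/dX = 29·√6/24, Y = 58·√6

Elasticity = (29·√6/24) · (24 / (58·√6)) = 1/2

Interpretation: for a small percentage change in X, the percentage change in Y is approximately 0.50 times as large.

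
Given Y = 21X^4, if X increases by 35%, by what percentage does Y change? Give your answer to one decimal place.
232.2%

For Y = 21X^4:
If X → X(1 + 0.35)
Then Y → Y · (1 + 0.35)^4
     ≈ Y · 3.3215

Percentage change = ((1 + 0.35)^4 − 1) × 100% ≈ 232.2%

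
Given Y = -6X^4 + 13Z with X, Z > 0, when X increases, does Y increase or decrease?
Y decreases

Taking the partial derivative:
∂Y/∂X = -24X^3

∂Y/∂X = -24X^3 < 0 (assuming positive values)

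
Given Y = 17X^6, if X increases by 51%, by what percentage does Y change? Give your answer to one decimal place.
1085.4%

For Y = 17X^6:
If X → X(1 + 0.51)
Then Y → Y · (1 + 0.51)^6
     ≈ Y · 11.8539

Percentage change = ((1 + 0.51)^6 − 1) × 100% ≈ 1085.4%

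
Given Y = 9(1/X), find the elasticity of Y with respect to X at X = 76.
Elasticity = -1

Elasticity = (dY/dX) · (X/Y)

dY/dX = -9/X²
At X = 76: dY/dX = -9/5776, Y = 9/76

Elasticity = (-9/5776) · (76 / (9/76)) = -1

Interpretation: for a small percentage change in X, the percentage change in Y is approximately -1.00 times as large.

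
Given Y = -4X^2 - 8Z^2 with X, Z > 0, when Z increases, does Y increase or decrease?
Y decreases

Taking the partial derivative:
∂Y/∂Z = -16Z

∂Y/∂Z = -16Z < 0 (assuming positive values)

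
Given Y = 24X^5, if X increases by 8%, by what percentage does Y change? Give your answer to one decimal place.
46.9%

For Y = 24X^5:
If X → X(1 + 0.08)
Then Y → Y · (1 + 0.08)^5
     ≈ Y · 1.4693

Percentage change = ((1 + 0.08)^5 − 1) × 100% ≈ 46.9%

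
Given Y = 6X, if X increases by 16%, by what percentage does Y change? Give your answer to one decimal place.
16.0%

For Y = 6X:
If X → X(1 + 0.16)
Then Y → Y · (1 + 0.16)^1
     = Y · 1.1600

Percentage change = ((1 + 0.16)^1 − 1) × 100% = 16.0%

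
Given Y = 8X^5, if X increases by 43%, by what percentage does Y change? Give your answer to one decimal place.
498.0%

For Y = 8X^5:
If X → X(1 + 0.43)
Then Y → Y · (1 + 0.43)^5
     ≈ Y · 5.9797

Percentage change = ((1 + 0.43)^5 − 1) × 100% ≈ 498.0%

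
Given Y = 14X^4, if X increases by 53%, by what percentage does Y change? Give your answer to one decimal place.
448.0%

For Y = 14X^4:
If X → X(1 + 0.53)
Then Y → Y · (1 + 0.53)^4
     ≈ Y · 5.4798

Percentage change = ((1 + 0.53)^4 − 1) × 100% ≈ 448.0%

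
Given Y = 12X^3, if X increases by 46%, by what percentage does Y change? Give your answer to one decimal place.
211.2%

For Y = 12X^3:
If X → X(1 + 0.46)
Then Y → Y · (1 + 0.46)^3
     ≈ Y · 3.1121

Percentage change = ((1 + 0.46)^3 − 1) × 100% ≈ 211.2%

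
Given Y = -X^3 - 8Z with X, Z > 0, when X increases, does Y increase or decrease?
Y decreases

Taking the partial derivative:
∂Y/∂X = -3X^2

∂Y/∂X = -3X^2 < 0 (assuming positive values)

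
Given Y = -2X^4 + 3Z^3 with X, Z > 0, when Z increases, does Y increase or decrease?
Y increases

Taking the partial derivative:
∂Y/∂Z = 9Z^2

∂Y/∂Z = 9Z^2 > 0 (assuming positive values)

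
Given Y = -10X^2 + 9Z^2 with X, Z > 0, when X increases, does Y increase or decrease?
Y decreases

Taking the partial derivative:
∂Y/∂X = -20X

∂Y/∂X = -20X < 0 (assuming positive values)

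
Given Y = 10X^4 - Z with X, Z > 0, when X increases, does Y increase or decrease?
Y increases

Taking the partial derivative:
∂Y/∂X = 40X^3

∂Y/∂X = 40X^3 > 0 (assuming positive values)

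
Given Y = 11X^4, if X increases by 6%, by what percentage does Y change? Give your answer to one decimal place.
26.2%

For Y = 11X^4:
If X → X(1 + 0.06)
Then Y → Y · (1 + 0.06)^4
     ≈ Y · 1.2625

Percentage change = ((1 + 0.06)^4 − 1) × 100% ≈ 26.2%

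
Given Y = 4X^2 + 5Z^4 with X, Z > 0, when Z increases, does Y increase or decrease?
Y increases

Taking the partial derivative:
∂Y/∂Z = 20Z^3

∂Y/∂Z = 20Z^3 > 0 (assuming positive values)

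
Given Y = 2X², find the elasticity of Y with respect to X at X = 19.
Elasticity = 2

Elasticity = (dY/dX) · (X/Y)

dY/dX = 4·X
At X = 19: dY/dX = 76, Y = 722

Elasticity = 76 · (19 / 722) = 2

Interpretation: for a small percentage change in X, the percentage change in Y is approximately 2.00 times as large.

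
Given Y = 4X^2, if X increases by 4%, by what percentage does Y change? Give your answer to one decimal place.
8.2%

For Y = 4X^2:
If X → X(1 + 0.04)
Then Y → Y · (1 + 0.04)^2
     = Y · 1.0816

Percentage change = ((1 + 0.04)^2 − 1) × 100% ≈ 8.2%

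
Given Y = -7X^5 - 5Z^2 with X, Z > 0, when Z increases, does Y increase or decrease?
Y decreases

Taking the partial derivative:
∂Y/∂Z = -10Z

∂Y/∂Z = -10Z < 0 (assuming positive values)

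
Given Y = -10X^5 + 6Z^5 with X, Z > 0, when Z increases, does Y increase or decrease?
Y increases

Taking the partial derivative:
∂Y/∂Z = 30Z^4

∂Y/∂Z = 30Z^4 > 0 (assuming positive values)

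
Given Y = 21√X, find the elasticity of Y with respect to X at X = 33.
Elasticity = 1/2

Elasticity = (dY/dX) · (X/Y)

dY/dX = 21/(2·√X)
At X = 33: dY/dX = 7·√33/22, Y = 21·√33

Elasticity = (7·√33/22) · (33 / (21·√33)) = 1/2

Interpretation: for a small percentage change in X, the percentage change in Y is approximately 0.50 times as large.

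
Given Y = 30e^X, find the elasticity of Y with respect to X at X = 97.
Elasticity = 97

Elasticity = (dY/dX) · (X/Y)

dY/dX = 30·e^X
At X = 97: dY/dX = 30·e^97, Y = 30·e^97

Elasticity = (30·e^97) · (97 / (30·e^97)) = 97

Interpretation: for a small percentage change in X, the percentage change in Y is approximately 97.00 times as large.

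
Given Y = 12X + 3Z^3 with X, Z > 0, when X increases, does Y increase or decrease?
Y increases

Taking the partial derivative:
∂Y/∂X = 12

∂Y/∂X = 12 > 0 (assuming positive values)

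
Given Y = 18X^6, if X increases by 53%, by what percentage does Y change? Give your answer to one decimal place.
1182.8%

For Y = 18X^6:
If X → X(1 + 0.53)
Then Y → Y · (1 + 0.53)^6
     ≈ Y · 12.8277

Percentage change = ((1 + 0.53)^6 − 1) × 100% ≈ 1182.8%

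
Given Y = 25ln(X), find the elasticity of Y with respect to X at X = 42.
Elasticity = 1/ln(42) ≈ 0.2675

Elasticity = (dY/dX) · (X/Y)

dY/dX = 25/X
At X = 42: dY/dX = 25/42, Y = 25·ln(42)

Elasticity = (25/42) · (42 / (25·ln(42))) = 1/ln(42) ≈ 0.2675

Interpretation: for a small percentage change in X, the percentage change in Y is approximately 0.27 times as large.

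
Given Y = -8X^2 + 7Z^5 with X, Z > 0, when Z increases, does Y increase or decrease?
Y increases

Taking the partial derivative:
∂Y/∂Z = 35Z^4

∂Y/∂Z = 35Z^4 > 0 (assuming positive values)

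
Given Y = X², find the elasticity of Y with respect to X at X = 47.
Elasticity = 2

Elasticity = (dY/dX) · (X/Y)

dY/dX = 2·X
At X = 47: dY/dX = 94, Y = 2209

Elasticity = 94 · (47 / 2209) = 2

Interpretation: for a small percentage change in X, the percentage change in Y is approximately 2.00 times as large.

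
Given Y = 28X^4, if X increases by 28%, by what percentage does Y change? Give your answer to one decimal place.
168.4%

For Y = 28X^4:
If X → X(1 + 0.28)
Then Y → Y · (1 + 0.28)^4
     ≈ Y · 2.6844

Percentage change = ((1 + 0.28)^4 − 1) × 100% ≈ 168.4%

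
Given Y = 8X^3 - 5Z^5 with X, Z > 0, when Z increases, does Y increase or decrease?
Y decreases

Taking the partial derivative:
∂Y/∂Z = -25Z^4

∂Y/∂Z = -25Z^4 < 0 (assuming positive values)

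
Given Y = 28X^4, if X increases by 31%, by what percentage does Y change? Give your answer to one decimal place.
194.5%

For Y = 28X^4:
If X → X(1 + 0.31)
Then Y → Y · (1 + 0.31)^4
     ≈ Y · 2.9450

Percentage change = ((1 + 0.31)^4 − 1) × 100% ≈ 194.5%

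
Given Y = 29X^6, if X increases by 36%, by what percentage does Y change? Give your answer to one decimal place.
532.8%

For Y = 29X^6:
If X → X(1 + 0.36)
Then Y → Y · (1 + 0.36)^6
     ≈ Y · 6.3275

Percentage change = ((1 + 0.36)^6 − 1) × 100% ≈ 532.8%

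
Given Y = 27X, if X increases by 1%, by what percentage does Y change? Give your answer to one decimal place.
1.0%

For Y = 27X:
If X → X(1 + 0.01)
Then Y → Y · (1 + 0.01)^1
     = Y · 1.0100

Percentage change = ((1 + 0.01)^1 − 1) × 100% = 1.0%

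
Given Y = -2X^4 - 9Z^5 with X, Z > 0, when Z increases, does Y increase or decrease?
Y decreases

Taking the partial derivative:
∂Y/∂Z = -45Z^4

∂Y/∂Z = -45Z^4 < 0 (assuming positive values)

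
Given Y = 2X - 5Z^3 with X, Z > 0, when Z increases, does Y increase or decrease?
Y decreases

Taking the partial derivative:
∂Y/∂Z = -15Z^2

∂Y/∂Z = -15Z^2 < 0 (assuming positive values)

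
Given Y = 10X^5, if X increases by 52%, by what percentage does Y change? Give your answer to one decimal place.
711.4%

For Y = 10X^5:
If X → X(1 + 0.52)
Then Y → Y · (1 + 0.52)^5
     ≈ Y · 8.1137

Percentage change = ((1 + 0.52)^5 − 1) × 100% ≈ 711.4%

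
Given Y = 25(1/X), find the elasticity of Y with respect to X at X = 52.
Elasticity = -1

Elasticity = (dY/dX) · (X/Y)

dY/dX = -25/X²
At X = 52: dY/dX = -25/2704, Y = 25/52

Elasticity = (-25/2704) · (52 / (25/52)) = -1

Interpretation: for a small percentage change in X, the percentage change in Y is approximately -1.00 times as large.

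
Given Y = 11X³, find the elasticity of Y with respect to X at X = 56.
Elasticity = 3

Elasticity = (dY/dX) · (X/Y)

dY/dX = 33·X²
At X = 56: dY/dX = 103488, Y = 1931776

Elasticity = 103488 · (56 / 1931776) = 3

Interpretation: for a small percentage change in X, the percentage change in Y is approximately 3.00 times as large.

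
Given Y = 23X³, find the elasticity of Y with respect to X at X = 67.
Elasticity = 3

Elasticity = (dY/dX) · (X/Y)

dY/dX = 69·X²
At X = 67: dY/dX = 309741, Y = 6917549

Elasticity = 309741 · (67 / 6917549) = 3

Interpretation: for a small percentage change in X, the percentage change in Y is approximately 3.00 times as large.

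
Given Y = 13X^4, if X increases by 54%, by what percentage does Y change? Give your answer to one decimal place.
462.4%

For Y = 13X^4:
If X → X(1 + 0.54)
Then Y → Y · (1 + 0.54)^4
     ≈ Y · 5.6245

Percentage change = ((1 + 0.54)^4 − 1) × 100% ≈ 462.4%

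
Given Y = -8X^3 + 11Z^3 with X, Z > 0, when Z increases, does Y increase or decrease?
Y increases

Taking the partial derivative:
∂Y/∂Z = 33Z^2

∂Y/∂Z = 33Z^2 > 0 (assuming positive values)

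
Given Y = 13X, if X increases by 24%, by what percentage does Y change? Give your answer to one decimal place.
24.0%

For Y = 13X:
If X → X(1 + 0.24)
Then Y → Y · (1 + 0.24)^1
     = Y · 1.2400

Percentage change = ((1 + 0.24)^1 − 1) × 100% = 24.0%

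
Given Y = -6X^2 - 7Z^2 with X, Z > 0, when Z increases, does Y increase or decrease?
Y decreases

Taking the partial derivative:
∂Y/∂Z = -14Z

∂Y/∂Z = -14Z < 0 (assuming positive values)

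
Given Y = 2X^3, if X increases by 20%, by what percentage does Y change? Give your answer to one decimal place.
72.8%

For Y = 2X^3:
If X → X(1 + 0.2)
Then Y → Y · (1 + 0.2)^3
     = Y · 1.7280

Percentage change = ((1 + 0.2)^3 − 1) × 100% = 72.8%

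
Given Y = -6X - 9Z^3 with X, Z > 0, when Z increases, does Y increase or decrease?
Y decreases

Taking the partial derivative:
∂Y/∂Z = -27Z^2

∂Y/∂Z = -27Z^2 < 0 (assuming positive values)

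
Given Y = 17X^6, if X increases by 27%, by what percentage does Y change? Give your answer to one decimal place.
319.6%

For Y = 17X^6:
If X → X(1 + 0.27)
Then Y → Y · (1 + 0.27)^6
     ≈ Y · 4.1959

Percentage change = ((1 + 0.27)^6 − 1) × 100% ≈ 319.6%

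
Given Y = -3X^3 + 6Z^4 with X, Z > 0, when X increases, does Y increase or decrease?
Y decreases

Taking the partial derivative:
∂Y/∂X = -9X^2

∂Y/∂X = -9X^2 < 0 (assuming positive values)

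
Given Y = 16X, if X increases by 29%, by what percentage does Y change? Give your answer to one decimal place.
29.0%

For Y = 16X:
If X → X(1 + 0.29)
Then Y → Y · (1 + 0.29)^1
     = Y · 1.2900

Percentage change = ((1 + 0.29)^1 − 1) × 100% = 29.0%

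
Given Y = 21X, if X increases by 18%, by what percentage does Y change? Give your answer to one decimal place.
18.0%

For Y = 21X:
If X → X(1 + 0.18)
Then Y → Y · (1 + 0.18)^1
     = Y · 1.1800

Percentage change = ((1 + 0.18)^1 − 1) × 100% = 18.0%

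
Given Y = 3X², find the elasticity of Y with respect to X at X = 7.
Elasticity = 2

Elasticity = (dY/dX) · (X/Y)

dY/dX = 6·X
At X = 7: dY/dX = 42, Y = 147

Elasticity = 42 · (7 / 147) = 2

Interpretation: for a small percentage change in X, the percentage change in Y is approximately 2.00 times as large.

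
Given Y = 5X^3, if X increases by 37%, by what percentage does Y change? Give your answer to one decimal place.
157.1%

For Y = 5X^3:
If X → X(1 + 0.37)
Then Y → Y · (1 + 0.37)^3
     ≈ Y · 2.5714

Percentage change = ((1 + 0.37)^3 − 1) × 100% ≈ 157.1%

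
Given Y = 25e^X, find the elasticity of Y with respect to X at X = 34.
Elasticity = 34

Elasticity = (dY/dX) · (X/Y)

dY/dX = 25·e^X
At X = 34: dY/dX = 25·e^34, Y = 25·e^34

Elasticity = (25·e^34) · (34 / (25·e^34)) = 34

Interpretation: for a small percentage change in X, the percentage change in Y is approximately 34.00 times as large.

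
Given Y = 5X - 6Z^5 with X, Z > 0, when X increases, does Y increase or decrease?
Y increases

Taking the partial derivative:
∂Y/∂X = 5

∂Y/∂X = 5 > 0 (assuming positive values)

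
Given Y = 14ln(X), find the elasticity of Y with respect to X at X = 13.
Elasticity = 1/ln(13) ≈ 0.3899

Elasticity = (dY/dX) · (X/Y)

dY/dX = 14/X
At X = 13: dY/dX = 14/13, Y = 14·ln(13)

Elasticity = (14/13) · (13 / (14·ln(13))) = 1/ln(13) ≈ 0.3899

Interpretation: for a small percentage change in X, the percentage change in Y is approximately 0.39 times as large.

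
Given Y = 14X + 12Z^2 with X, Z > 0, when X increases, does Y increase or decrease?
Y increases

Taking the partial derivative:
∂Y/∂X = 14

∂Y/∂X = 14 > 0 (assuming positive values)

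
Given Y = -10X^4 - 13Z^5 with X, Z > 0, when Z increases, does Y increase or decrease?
Y decreases

Taking the partial derivative:
∂Y/∂Z = -65Z^4

∂Y/∂Z = -65Z^4 < 0 (assuming positive values)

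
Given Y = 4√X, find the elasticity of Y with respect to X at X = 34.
Elasticity = 1/2

Elasticity = (dY/dX) · (X/Y)

dY/dX = 2/√X
At X = 34: dY/dX = √34/17, Y = 4·√34

Elasticity = (√34/17) · (34 / (4·√34)) = 1/2

Interpretation: for a small percentage change in X, the percentage change in Y is approximately 0.50 times as large.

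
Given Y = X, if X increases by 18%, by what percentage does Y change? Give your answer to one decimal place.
18.0%

For Y = X:
If X → X(1 + 0.18)
Then Y → Y · (1 + 0.18)^1
     = Y · 1.1800

Percentage change = ((1 + 0.18)^1 − 1) × 100% = 18.0%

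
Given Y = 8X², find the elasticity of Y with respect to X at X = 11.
Elasticity = 2

Elasticity = (dY/dX) · (X/Y)

dY/dX = 16·X
At X = 11: dY/dX = 176, Y = 968

Elasticity = 176 · (11 / 968) = 2

Interpretation: for a small percentage change in X, the percentage change in Y is approximately 2.00 times as large.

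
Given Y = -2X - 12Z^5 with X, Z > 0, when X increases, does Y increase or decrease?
Y decreases

Taking the partial derivative:
∂Y/∂X = -2

∂Y/∂X = -2 < 0 (assuming positive values)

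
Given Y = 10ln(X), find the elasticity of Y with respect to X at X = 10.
Elasticity = 1/ln(10) ≈ 0.4343

Elasticity = (dY/dX) · (X/Y)

dY/dX = 10/X
At X = 10: dY/dX = 1, Y = 10·ln(10)

Elasticity = 1 · (10 / (10·ln(10))) = 1/ln(10) ≈ 0.4343

Interpretation: for a small percentage change in X, the percentage change in Y is approximately 0.43 times as large.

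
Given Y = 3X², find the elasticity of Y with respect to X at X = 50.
Elasticity = 2

Elasticity = (dY/dX) · (X/Y)

dY/dX = 6·X
At X = 50: dY/dX = 300, Y = 7500

Elasticity = 300 · (50 / 7500) = 2

Interpretation: for a small percentage change in X, the percentage change in Y is approximately 2.00 times as large.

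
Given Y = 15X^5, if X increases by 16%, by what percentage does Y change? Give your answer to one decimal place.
110.0%

For Y = 15X^5:
If X → X(1 + 0.16)
Then Y → Y · (1 + 0.16)^5
     ≈ Y · 2.1003

Percentage change = ((1 + 0.16)^5 − 1) × 100% ≈ 110.0%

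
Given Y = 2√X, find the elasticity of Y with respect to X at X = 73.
Elasticity = 1/2

Elasticity = (dY/dX) · (X/Y)

dY/dX = 1/√X
At X = 73: dY/dX = √73/73, Y = 2·√73

Elasticity = (√73/73) · (73 / (2·√73)) = 1/2

Interpretation: for a small percentage change in X, the percentage change in Y is approximately 0.50 times as large.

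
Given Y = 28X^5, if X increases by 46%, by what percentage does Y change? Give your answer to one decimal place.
563.4%

For Y = 28X^5:
If X → X(1 + 0.46)
Then Y → Y · (1 + 0.46)^5
     ≈ Y · 6.6338

Percentage change = ((1 + 0.46)^5 − 1) × 100% ≈ 563.4%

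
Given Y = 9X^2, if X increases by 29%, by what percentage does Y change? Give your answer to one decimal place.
66.4%

For Y = 9X^2:
If X → X(1 + 0.29)
Then Y → Y · (1 + 0.29)^2
     = Y · 1.6641

Percentage change = ((1 + 0.29)^2 − 1) × 100% ≈ 66.4%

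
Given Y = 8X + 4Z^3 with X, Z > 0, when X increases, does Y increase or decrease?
Y increases

Taking the partial derivative:
∂Y/∂X = 8

∂Y/∂X = 8 > 0 (assuming positive values)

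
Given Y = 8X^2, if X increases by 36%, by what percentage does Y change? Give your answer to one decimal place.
85.0%

For Y = 8X^2:
If X → X(1 + 0.36)
Then Y → Y · (1 + 0.36)^2
     = Y · 1.8496

Percentage change = ((1 + 0.36)^2 − 1) × 100% ≈ 85.0%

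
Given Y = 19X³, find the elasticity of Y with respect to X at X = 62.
Elasticity = 3

Elasticity = (dY/dX) · (X/Y)

dY/dX = 57·X²
At X = 62: dY/dX = 219108, Y = 4528232

Elasticity = 219108 · (62 / 4528232) = 3

Interpretation: for a small percentage change in X, the percentage change in Y is approximately 3.00 times as large.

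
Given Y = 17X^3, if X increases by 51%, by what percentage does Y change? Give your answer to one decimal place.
244.3%

For Y = 17X^3:
If X → X(1 + 0.51)
Then Y → Y · (1 + 0.51)^3
     ≈ Y · 3.4430

Percentage change = ((1 + 0.51)^3 − 1) × 100% ≈ 244.3%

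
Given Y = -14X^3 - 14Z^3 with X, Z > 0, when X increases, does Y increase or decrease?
Y decreases

Taking the partial derivative:
∂Y/∂X = -42X^2

∂Y/∂X = -42X^2 < 0 (assuming positive values)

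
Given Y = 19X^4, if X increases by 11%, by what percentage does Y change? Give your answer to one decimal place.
51.8%

For Y = 19X^4:
If X → X(1 + 0.11)
Then Y → Y · (1 + 0.11)^4
     ≈ Y · 1.5181

Percentage change = ((1 + 0.11)^4 − 1) × 100% ≈ 51.8%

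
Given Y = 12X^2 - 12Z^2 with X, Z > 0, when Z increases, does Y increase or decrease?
Y decreases

Taking the partial derivative:
∂Y/∂Z = -24Z

∂Y/∂Z = -24Z < 0 (assuming positive values)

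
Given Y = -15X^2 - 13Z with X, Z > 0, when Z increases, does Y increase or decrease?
Y decreases

Taking the partial derivative:
∂Y/∂Z = -13

∂Y/∂Z = -13 < 0 (assuming positive values)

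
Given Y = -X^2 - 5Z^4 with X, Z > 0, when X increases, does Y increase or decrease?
Y decreases

Taking the partial derivative:
∂Y/∂X = -2X

∂Y/∂X = -2X < 0 (assuming positive values)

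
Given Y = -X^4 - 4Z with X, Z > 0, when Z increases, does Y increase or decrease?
Y decreases

Taking the partial derivative:
∂Y/∂Z = -4

∂Y/∂Z = -4 < 0 (assuming positive values)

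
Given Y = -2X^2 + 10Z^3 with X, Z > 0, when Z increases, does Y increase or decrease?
Y increases

Taking the partial derivative:
∂Y/∂Z = 30Z^2

∂Y/∂Z = 30Z^2 > 0 (assuming positive values)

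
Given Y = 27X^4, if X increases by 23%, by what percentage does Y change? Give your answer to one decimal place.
128.9%

For Y = 27X^4:
If X → X(1 + 0.23)
Then Y → Y · (1 + 0.23)^4
     ≈ Y · 2.2889

Percentage change = ((1 + 0.23)^4 − 1) × 100% ≈ 128.9%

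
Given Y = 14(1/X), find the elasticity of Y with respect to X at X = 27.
Elasticity = -1

Elasticity = (dY/dX) · (X/Y)

dY/dX = -14/X²
At X = 27: dY/dX = -14/729, Y = 14/27

Elasticity = (-14/729) · (27 / (14/27)) = -1

Interpretation: for a small percentage change in X, the percentage change in Y is approximately -1.00 times as large.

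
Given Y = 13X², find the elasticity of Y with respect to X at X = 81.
Elasticity = 2

Elasticity = (dY/dX) · (X/Y)

dY/dX = 26·X
At X = 81: dY/dX = 2106, Y = 85293

Elasticity = 2106 · (81 / 85293) = 2

Interpretation: for a small percentage change in X, the percentage change in Y is approximately 2.00 times as large.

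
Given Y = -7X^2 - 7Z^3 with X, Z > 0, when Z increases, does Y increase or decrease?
Y decreases

Taking the partial derivative:
∂Y/∂Z = -21Z^2

∂Y/∂Z = -21Z^2 < 0 (assuming positive values)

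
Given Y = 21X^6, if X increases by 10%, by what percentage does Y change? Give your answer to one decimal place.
77.2%

For Y = 21X^6:
If X → X(1 + 0.1)
Then Y → Y · (1 + 0.1)^6
     ≈ Y · 1.7716

Percentage change = ((1 + 0.1)^6 − 1) × 100% ≈ 77.2%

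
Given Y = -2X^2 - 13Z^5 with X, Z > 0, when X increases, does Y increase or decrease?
Y decreases

Taking the partial derivative:
∂Y/∂X = -4X

∂Y/∂X = -4X < 0 (assuming positive values)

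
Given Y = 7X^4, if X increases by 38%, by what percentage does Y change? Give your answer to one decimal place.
262.7%

For Y = 7X^4:
If X → X(1 + 0.38)
Then Y → Y · (1 + 0.38)^4
     ≈ Y · 3.6267

Percentage change = ((1 + 0.38)^4 − 1) × 100% ≈ 262.7%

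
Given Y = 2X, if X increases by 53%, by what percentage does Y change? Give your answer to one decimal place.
53.0%

For Y = 2X:
If X → X(1 + 0.53)
Then Y → Y · (1 + 0.53)^1
     = Y · 1.5300

Percentage change = ((1 + 0.53)^1 − 1) × 100% = 53.0%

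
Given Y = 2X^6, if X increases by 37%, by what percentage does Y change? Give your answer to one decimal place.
561.2%

For Y = 2X^6:
If X → X(1 + 0.37)
Then Y → Y · (1 + 0.37)^6
     ≈ Y · 6.6119

Percentage change = ((1 + 0.37)^6 − 1) × 100% ≈ 561.2%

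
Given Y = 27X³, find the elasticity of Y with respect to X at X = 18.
Elasticity = 3

Elasticity = (dY/dX) · (X/Y)

dY/dX = 81·X²
At X = 18: dY/dX = 26244, Y = 157464

Elasticity = 26244 · (18 / 157464) = 3

Interpretation: for a small percentage change in X, the percentage change in Y is approximately 3.00 times as large.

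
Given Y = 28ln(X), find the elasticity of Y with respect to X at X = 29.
Elasticity = 1/ln(29) ≈ 0.2970

Elasticity = (dY/dX) · (X/Y)

dY/dX = 28/X
At X = 29: dY/dX = 28/29, Y = 28·ln(29)

Elasticity = (28/29) · (29 / (28·ln(29))) = 1/ln(29) ≈ 0.2970

Interpretation: for a small percentage change in X, the percentage change in Y is approximately 0.30 times as large.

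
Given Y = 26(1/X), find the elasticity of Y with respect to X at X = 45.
Elasticity = -1

Elasticity = (dY/dX) · (X/Y)

dY/dX = -26/X²
At X = 45: dY/dX = -26/2025, Y = 26/45

Elasticity = (-26/2025) · (45 / (26/45)) = -1

Interpretation: for a small percentage change in X, the percentage change in Y is approximately -1.00 times as large.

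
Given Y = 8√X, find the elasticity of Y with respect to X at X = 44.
Elasticity = 1/2

Elasticity = (dY/dX) · (X/Y)

dY/dX = 4/√X
At X = 44: dY/dX = 2·√11/11, Y = 16·√11

Elasticity = (2·√11/11) · (44 / (16·√11)) = 1/2

Interpretation: for a small percentage change in X, the percentage change in Y is approximately 0.50 times as large.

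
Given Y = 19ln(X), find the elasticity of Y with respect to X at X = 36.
Elasticity = 1/ln(36) ≈ 0.2791

Elasticity = (dY/dX) · (X/Y)

dY/dX = 19/X
At X = 36: dY/dX = 19/36, Y = 19·ln(36)

Elasticity = (19/36) · (36 / (19·ln(36))) = 1/ln(36) ≈ 0.2791

Interpretation: for a small percentage change in X, the percentage change in Y is approximately 0.28 times as large.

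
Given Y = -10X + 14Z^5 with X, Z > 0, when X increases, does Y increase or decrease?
Y decreases

Taking the partial derivative:
∂Y/∂X = -10

∂Y/∂X = -10 < 0 (assuming positive values)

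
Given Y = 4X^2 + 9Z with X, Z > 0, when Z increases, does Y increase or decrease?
Y increases

Taking the partial derivative:
∂Y/∂Z = 9

∂Y/∂Z = 9 > 0 (assuming positive values)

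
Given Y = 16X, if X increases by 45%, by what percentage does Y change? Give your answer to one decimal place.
45.0%

For Y = 16X:
If X → X(1 + 0.45)
Then Y → Y · (1 + 0.45)^1
     = Y · 1.4500

Percentage change = ((1 + 0.45)^1 − 1) × 100% = 45.0%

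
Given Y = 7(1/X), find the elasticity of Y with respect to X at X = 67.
Elasticity = -1

Elasticity = (dY/dX) · (X/Y)

dY/dX = -7/X²
At X = 67: dY/dX = -7/4489, Y = 7/67

Elasticity = (-7/4489) · (67 / (7/67)) = -1

Interpretation: for a small percentage change in X, the percentage change in Y is approximately -1.00 times as large.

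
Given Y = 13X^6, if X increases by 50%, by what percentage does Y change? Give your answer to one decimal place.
1039.1%

For Y = 13X^6:
If X → X(1 + 0.5)
Then Y → Y · (1 + 0.5)^6
     ≈ Y · 11.3906

Percentage change = ((1 + 0.5)^6 − 1) × 100% ≈ 1039.1%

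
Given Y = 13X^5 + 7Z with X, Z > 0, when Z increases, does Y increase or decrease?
Y increases

Taking the partial derivative:
∂Y/∂Z = 7

∂Y/∂Z = 7 > 0 (assuming positive values)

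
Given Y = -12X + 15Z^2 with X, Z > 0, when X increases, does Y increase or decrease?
Y decreases

Taking the partial derivative:
∂Y/∂X = -12

∂Y/∂X = -12 < 0 (assuming positive values)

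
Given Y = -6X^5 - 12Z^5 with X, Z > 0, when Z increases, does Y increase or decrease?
Y decreases

Taking the partial derivative:
∂Y/∂Z = -60Z^4

∂Y/∂Z = -60Z^4 < 0 (assuming positive values)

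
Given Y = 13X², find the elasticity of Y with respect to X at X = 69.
Elasticity = 2

Elasticity = (dY/dX) · (X/Y)

dY/dX = 26·X
At X = 69: dY/dX = 1794, Y = 61893

Elasticity = 1794 · (69 / 61893) = 2

Interpretation: for a small percentage change in X, the percentage change in Y is approximately 2.00 times as large.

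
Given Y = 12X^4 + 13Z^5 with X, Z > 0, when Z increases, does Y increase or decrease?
Y increases

Taking the partial derivative:
∂Y/∂Z = 65Z^4

∂Y/∂Z = 65Z^4 > 0 (assuming positive values)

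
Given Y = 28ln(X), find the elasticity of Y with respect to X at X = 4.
Elasticity = 1/ln(4) ≈ 0.7213

Elasticity = (dY/dX) · (X/Y)

dY/dX = 28/X
At X = 4: dY/dX = 7, Y = 28·ln(4)

Elasticity = 7 · (4 / (28·ln(4))) = 1/ln(4) ≈ 0.7213

Interpretation: for a small percentage change in X, the percentage change in Y is approximately 0.72 times as large.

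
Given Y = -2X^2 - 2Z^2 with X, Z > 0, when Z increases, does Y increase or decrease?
Y decreases

Taking the partial derivative:
∂Y/∂Z = -4Z

∂Y/∂Z = -4Z < 0 (assuming positive values)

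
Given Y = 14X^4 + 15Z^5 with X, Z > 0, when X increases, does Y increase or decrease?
Y increases

Taking the partial derivative:
∂Y/∂X = 56X^3

∂Y/∂X = 56X^3 > 0 (assuming positive values)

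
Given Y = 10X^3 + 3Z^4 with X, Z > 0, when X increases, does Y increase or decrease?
Y increases

Taking the partial derivative:
∂Y/∂X = 30X^2

∂Y/∂X = 30X^2 > 0 (assuming positive values)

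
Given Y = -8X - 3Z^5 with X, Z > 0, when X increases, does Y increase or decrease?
Y decreases

Taking the partial derivative:
∂Y/∂X = -8

∂Y/∂X = -8 < 0 (assuming positive values)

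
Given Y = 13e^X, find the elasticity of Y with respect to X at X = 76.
Elasticity = 76

Elasticity = (dY/dX) · (X/Y)

dY/dX = 13·e^X
At X = 76: dY/dX = 13·e^76, Y = 13·e^76

Elasticity = (13·e^76) · (76 / (13·e^76)) = 76

Interpretation: for a small percentage change in X, the percentage change in Y is approximately 76.00 times as large.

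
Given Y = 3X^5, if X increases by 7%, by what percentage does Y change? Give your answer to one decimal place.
40.3%

For Y = 3X^5:
If X → X(1 + 0.07)
Then Y → Y · (1 + 0.07)^5
     ≈ Y · 1.4026

Percentage change = ((1 + 0.07)^5 − 1) × 100% ≈ 40.3%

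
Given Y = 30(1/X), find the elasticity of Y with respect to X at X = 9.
Elasticity = -1

Elasticity = (dY/dX) · (X/Y)

dY/dX = -30/X²
At X = 9: dY/dX = -10/27, Y = 10/3

Elasticity = (-10/27) · (9 / (10/3)) = -1

Interpretation: for a small percentage change in X, the percentage change in Y is approximately -1.00 times as large.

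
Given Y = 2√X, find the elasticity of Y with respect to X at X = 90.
Elasticity = 1/2

Elasticity = (dY/dX) · (X/Y)

dY/dX = 1/√X
At X = 90: dY/dX = √10/30, Y = 6·√10

Elasticity = (√10/30) · (90 / (6·√10)) = 1/2

Interpretation: for a small percentage change in X, the percentage change in Y is approximately 0.50 times as large.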